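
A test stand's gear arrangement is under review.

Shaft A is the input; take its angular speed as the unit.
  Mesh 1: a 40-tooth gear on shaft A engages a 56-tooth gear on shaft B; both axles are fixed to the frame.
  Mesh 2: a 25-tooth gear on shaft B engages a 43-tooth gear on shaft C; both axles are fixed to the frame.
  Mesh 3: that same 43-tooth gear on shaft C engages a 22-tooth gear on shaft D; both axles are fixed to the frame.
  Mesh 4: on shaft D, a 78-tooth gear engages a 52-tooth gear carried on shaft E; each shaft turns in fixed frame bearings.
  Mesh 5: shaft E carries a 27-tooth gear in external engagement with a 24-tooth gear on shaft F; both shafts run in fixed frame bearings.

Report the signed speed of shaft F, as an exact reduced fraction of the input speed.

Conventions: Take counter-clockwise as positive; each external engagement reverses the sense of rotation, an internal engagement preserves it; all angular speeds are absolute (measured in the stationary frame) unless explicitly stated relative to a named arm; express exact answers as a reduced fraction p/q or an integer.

-3375/2464

5-mesh fixed-axis compound train (all bearings frame-fixed)
mesh 1 [40T→56T]: |ω|/ω_in = 1×40/56 = 5/7, sense flips to −
mesh 2 [25T→43T]: |ω|/ω_in = (5/7)×25/43 = 125/301, sense flips to +
mesh 3 [43T→22T]: |ω|/ω_in = (125/301)×43/22 = 125/154, sense flips to −
mesh 4 [78T→52T]: |ω|/ω_in = (125/154)×78/52 = 375/308, sense flips to +
mesh 5 [27T→24T]: |ω|/ω_in = (375/308)×27/24 = 3375/2464, sense flips to −
signed output speed (× input speed) = -3375/2464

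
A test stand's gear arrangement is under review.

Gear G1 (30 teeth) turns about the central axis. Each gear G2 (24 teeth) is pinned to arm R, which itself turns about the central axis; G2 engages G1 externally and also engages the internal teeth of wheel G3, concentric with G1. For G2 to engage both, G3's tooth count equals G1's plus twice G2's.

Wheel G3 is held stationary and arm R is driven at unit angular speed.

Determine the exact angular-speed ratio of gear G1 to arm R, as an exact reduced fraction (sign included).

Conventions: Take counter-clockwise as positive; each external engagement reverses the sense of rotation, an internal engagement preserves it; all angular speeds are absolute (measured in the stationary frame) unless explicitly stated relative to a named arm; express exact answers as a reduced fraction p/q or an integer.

18/5

planetary set (30T centre, 24T on arm, 78T internal) — Willis relation
ring teeth: 30 + 2·24 = 78
30(ω_sun−ω_arm) = −78(ω_ring−ω_arm),  ω_ring = 0, ω_arm = 1
ω_sun = 1 − (78/30)(0−1) = 18/5
ω_out/ω_in = 18/5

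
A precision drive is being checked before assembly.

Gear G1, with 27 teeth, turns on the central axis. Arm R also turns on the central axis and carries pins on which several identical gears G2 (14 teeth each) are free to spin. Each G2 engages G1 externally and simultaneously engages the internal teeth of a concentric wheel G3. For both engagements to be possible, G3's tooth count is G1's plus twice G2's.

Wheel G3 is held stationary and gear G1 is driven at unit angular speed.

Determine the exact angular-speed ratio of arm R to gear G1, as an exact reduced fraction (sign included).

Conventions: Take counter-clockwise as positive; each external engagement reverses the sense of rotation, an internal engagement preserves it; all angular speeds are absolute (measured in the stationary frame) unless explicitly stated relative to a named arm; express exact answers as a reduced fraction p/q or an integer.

recognized (axles ride arm R): planetary set, 27/14/55 teeth
ring teeth: 27 + 2·14 = 55
27(ω_sun−ω_arm) = −55(ω_ring−ω_arm),  ω_ring = 0, ω_sun = 1
27(1−ω_arm) = −55(0−ω_arm)  ⇒  82·ω_arm = 27  ⇒  ω_arm = 27/82
ω_out/ω_in = 27/82

27/82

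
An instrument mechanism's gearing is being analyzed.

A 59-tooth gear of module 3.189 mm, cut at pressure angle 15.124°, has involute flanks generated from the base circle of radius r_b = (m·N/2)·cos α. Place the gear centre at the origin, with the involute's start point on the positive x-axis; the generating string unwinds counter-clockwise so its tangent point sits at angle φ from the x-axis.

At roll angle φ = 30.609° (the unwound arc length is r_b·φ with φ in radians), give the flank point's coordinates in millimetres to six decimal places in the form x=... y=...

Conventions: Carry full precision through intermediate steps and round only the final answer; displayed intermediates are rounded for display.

recognized (one wheel, involute flank): single-mesh tooth geometry, m = 3.189, N = 59
pitch radius r_p = m·N/2 = 3.189·59/2 = 94.075500
base radius r_b = r_p·cos α = 94.075500·cos 15.124° = 90.817047
roll angle φ = 30.609° = 0.53422783 rad
x = r_b·(cos φ + φ·sin φ) = 102.866505
y = r_b·(sin φ − φ·cos φ) = 4.485181

x=102.866505 y=4.485181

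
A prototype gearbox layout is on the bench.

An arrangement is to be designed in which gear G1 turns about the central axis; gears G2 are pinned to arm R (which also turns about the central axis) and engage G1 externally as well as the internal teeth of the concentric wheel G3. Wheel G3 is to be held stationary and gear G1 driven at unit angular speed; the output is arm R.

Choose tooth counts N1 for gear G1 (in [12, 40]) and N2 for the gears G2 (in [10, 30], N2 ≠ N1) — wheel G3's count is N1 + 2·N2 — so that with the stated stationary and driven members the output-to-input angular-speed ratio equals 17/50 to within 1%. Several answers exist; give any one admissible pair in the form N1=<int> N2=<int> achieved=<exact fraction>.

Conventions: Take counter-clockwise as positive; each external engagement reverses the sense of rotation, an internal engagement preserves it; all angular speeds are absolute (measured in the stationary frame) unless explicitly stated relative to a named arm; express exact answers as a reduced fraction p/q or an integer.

class = planetary set [ratio 17/50 wanted; Willis about the carrier]
Willis with ω_ring = 0: ω_arm/ω_sun = N1/(N1+N3); set equal to 17/50  ⇒  N3/N1 = 1/(17/50) − 1 = 33/17
N3 = N1 + 2·N2  ⇒  N2/N1 = (N3/N1 − 1)/2 = (33/17 − 1)/2 = 8/17
smallest multiple with N1 ≥ 12 and N2 ≥ 10: k = 2  ⇒  N1 = 2·17 = 34, N2 = 2·8 = 16 (N1 ≤ 40, N2 ≤ 30, N2 ≠ N1 ✓), N3 = 34 + 2·16 = 66
check: N1/(N1+N3) with N1 = 34, N3 = 66 gives 17/50; |achieved − target| = 0 ≤ 17/5000 ✓

N1=34 N2=16 achieved=17/50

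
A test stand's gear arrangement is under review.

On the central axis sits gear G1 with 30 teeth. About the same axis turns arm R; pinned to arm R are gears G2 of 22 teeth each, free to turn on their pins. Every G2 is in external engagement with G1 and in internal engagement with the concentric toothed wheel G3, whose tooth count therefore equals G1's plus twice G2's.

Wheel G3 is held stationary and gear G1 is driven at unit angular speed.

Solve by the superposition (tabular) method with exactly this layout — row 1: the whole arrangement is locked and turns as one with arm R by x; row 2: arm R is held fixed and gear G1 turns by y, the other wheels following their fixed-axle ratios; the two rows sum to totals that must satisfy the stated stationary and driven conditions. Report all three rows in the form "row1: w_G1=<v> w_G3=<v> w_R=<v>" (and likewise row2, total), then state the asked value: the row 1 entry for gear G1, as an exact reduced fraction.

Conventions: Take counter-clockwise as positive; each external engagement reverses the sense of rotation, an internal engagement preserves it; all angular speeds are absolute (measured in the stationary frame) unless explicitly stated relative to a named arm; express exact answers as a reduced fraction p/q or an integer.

planetary set (30T centre, 22T on arm, 74T internal) — Willis relation
row 1 — lock + rotate with arm: ω_sun = ω_ring = ω_arm = x
superposition row 2 [arm held]: sun y, ring −(30/74)·y, arm 0
boundary: total ω_ring = x − (30/74)·y = 0 and total ω_sun = x + y = 1  ⇒  y = 37/52, x = 15/52
row 2 ring = −(30/74)·37/52 = -15/52
totals (row 1 + row 2): sun 15/52 + 37/52 = 1, ring 15/52 + (-15/52) = 0, arm 15/52 + 0 = 15/52
asked cell (row1, sun) = 15/52

row1: w_G1=15/52 w_G3=15/52 w_R=15/52
row2: w_G1=37/52 w_G3=-15/52 w_R=0
total: w_G1=1 w_G3=0 w_R=15/52
asked value: 15/52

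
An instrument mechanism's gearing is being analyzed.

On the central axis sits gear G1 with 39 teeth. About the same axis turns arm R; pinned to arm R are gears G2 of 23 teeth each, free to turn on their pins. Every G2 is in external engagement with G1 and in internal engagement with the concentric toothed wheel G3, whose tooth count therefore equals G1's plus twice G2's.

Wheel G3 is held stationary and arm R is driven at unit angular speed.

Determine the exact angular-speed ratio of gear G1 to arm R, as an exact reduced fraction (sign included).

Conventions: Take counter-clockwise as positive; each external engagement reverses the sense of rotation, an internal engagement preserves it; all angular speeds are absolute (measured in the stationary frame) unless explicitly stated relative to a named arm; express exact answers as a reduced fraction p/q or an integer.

class = planetary set [G3 = 39+2·23 = 85; Willis about the carrier]
ring teeth: 39 + 2·23 = 85
39(ω_sun−ω_arm) = −85(ω_ring−ω_arm),  ω_ring = 0, ω_arm = 1
ω_sun = 1 − (85/39)(0−1) = 124/39
ω_out/ω_in = 124/39

124/39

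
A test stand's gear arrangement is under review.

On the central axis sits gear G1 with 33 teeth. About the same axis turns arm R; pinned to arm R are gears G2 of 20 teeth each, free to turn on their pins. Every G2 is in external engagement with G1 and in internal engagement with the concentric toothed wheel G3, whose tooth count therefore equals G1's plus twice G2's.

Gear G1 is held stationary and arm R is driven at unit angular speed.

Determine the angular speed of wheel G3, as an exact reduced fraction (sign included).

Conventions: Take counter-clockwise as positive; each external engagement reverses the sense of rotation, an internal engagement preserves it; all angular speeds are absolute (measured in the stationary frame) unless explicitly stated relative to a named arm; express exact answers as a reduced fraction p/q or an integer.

class = planetary set [G3 = 33+2·20 = 73; Willis about the carrier]
ring teeth: 33 + 2·20 = 73
33(ω_sun−ω_arm) = −73(ω_ring−ω_arm),  ω_sun = 0, ω_arm = 1
ω_ring = 1 − (33/73)(0−1) = 106/73
exact speed ratio = 106/73

106/73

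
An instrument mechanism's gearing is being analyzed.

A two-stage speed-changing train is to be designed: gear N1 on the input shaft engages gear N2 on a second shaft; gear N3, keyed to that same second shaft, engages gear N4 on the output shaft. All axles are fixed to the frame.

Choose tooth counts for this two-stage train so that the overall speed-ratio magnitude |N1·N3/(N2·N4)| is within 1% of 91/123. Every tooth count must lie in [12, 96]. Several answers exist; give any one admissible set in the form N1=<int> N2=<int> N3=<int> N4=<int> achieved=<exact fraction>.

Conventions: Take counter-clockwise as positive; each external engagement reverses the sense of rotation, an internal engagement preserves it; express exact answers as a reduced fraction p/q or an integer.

2-stage fixed-axis compound train for ratio 91/123
target = 91/123 in lowest terms: an exact hit needs N1·N3 = k·91 and N2·N4 = k·123 for one integer k, every count in [12, 96]; additionally prefer no 1:1 stage (N1 ≠ N2, N3 ≠ N4)
k = 1…3: no 1:1-free in-range split of k·91 and k·123 into factor pairs; take k = 4
k = 4: N1·N3 = 364 = 13·28, N2·N4 = 492 = 12·41
achieved = 13·28/(12·41) = 91/123; |achieved − target| = 0 ≤ 91/12300 ✓

N1=13 N2=12 N3=28 N4=41 achieved=91/123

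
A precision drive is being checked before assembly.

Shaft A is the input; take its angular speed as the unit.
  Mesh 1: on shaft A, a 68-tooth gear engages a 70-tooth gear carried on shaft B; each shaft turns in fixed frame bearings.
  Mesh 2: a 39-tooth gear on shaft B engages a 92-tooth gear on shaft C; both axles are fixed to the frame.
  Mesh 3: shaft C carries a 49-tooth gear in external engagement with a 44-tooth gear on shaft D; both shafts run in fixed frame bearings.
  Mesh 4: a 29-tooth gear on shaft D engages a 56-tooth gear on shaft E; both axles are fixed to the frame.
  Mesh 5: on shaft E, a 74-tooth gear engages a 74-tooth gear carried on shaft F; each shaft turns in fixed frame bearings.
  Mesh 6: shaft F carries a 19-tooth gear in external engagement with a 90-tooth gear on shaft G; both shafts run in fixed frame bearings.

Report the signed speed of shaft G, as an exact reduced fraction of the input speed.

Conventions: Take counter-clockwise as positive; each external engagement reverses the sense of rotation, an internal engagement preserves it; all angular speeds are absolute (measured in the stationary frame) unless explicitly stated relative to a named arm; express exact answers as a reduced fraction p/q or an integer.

121771/2428800

6-mesh fixed-axis compound train (all bearings frame-fixed)
mesh 1 [68T→70T]: |ω|/ω_in = 1×68/70 = 34/35, sense flips to −
mesh 2 [39T→92T]: |ω|/ω_in = (34/35)×39/92 = 663/1610, sense flips to +
mesh 3 [49T→44T]: |ω|/ω_in = (663/1610)×49/44 = 4641/10120, sense flips to −
mesh 4 [29T→56T]: |ω|/ω_in = (4641/10120)×29/56 = 19227/80960, sense flips to +
mesh 5 [74T→74T]: |ω|/ω_in = (19227/80960)×74/74 = 19227/80960, sense flips to −
mesh 6 [19T→90T]: |ω|/ω_in = (19227/80960)×19/90 = 121771/2428800, sense flips to +
signed output speed (× input speed) = 121771/2428800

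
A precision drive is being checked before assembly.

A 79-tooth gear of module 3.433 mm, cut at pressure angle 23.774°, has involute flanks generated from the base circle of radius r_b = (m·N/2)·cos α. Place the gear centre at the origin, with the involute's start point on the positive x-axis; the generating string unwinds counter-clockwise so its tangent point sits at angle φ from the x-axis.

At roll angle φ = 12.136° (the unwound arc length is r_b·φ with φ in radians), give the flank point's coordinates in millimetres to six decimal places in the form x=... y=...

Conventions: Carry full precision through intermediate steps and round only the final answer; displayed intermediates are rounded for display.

topology: single-mesh involute geometry — m = 3.433, N = 79
pitch radius r_p = m·N/2 = 3.433·79/2 = 135.603500
base radius r_b = r_p·cos α = 135.603500·cos 23.774° = 124.096553
roll angle φ = 12.136° = 0.21181316 rad
x = r_b·(cos φ + φ·sin φ) = 126.849191
y = r_b·(sin φ − φ·cos φ) = 0.391334

x=126.849191 y=0.391334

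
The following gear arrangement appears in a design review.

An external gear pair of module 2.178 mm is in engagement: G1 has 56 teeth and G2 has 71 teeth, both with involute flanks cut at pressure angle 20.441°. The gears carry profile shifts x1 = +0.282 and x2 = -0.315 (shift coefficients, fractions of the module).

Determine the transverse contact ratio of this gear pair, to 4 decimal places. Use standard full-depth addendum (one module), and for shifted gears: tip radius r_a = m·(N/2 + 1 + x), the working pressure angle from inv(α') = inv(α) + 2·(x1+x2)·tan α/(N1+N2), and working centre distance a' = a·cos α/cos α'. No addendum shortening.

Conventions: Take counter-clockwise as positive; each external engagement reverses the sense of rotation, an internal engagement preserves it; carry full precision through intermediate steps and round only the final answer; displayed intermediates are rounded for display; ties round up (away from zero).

1.7534

class = single-mesh tooth geometry [involute pair 56T × 71T, m = 2.178]
base radii: r_b1 = 57.143979, r_b2 = 72.450402
tip radii: r_a1 = 63.776196, r_a2 = 78.810930
inv(α') = inv(20.441°) + 2·(+0.282-0.315)·tan α/(56+71) = 0.01575499  ⇒  α' = 20.36077°
a' = a·cos α / cos α' = 138.3030·cos 20.441°/cos 20.36077° = 138.230991
action lengths: √(r_a1²−r_b1²) = 28.319055, √(r_a2²−r_b2²) = 31.017769
base pitch p_b = π·m·cos α = 6.411539
CR = (28.319055 + 31.017769 − 138.230991·sin 20.36077°)/6.411539 = 1.753415
contact ratio ≈ 1.7534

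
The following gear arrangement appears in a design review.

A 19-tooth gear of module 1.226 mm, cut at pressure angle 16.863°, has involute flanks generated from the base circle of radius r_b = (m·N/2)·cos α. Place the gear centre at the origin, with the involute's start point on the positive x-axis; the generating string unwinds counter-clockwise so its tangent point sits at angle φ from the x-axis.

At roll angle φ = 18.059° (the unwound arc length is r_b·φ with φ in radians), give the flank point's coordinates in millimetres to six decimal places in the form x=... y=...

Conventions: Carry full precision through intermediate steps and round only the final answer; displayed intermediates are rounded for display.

x=11.686171 y=0.115186

class = single-mesh tooth geometry [base-circle involute, m = 1.226, 19T]
pitch radius r_p = m·N/2 = 1.226·19/2 = 11.647000
base radius r_b = r_p·cos α = 11.647000·cos 16.863° = 11.146192
roll angle φ = 18.059° = 0.31518901 rad
x = r_b·(cos φ + φ·sin φ) = 11.686171
y = r_b·(sin φ − φ·cos φ) = 0.115186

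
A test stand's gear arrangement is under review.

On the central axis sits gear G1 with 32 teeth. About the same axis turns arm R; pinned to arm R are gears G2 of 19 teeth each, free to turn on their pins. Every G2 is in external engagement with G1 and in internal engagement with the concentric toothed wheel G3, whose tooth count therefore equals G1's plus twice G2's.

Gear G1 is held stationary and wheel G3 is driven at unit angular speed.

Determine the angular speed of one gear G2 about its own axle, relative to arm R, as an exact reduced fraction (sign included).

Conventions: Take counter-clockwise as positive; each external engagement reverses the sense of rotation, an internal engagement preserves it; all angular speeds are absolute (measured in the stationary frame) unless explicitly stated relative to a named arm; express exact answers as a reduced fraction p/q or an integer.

1120/969

recognized (axles ride arm R): planetary set, 32/19/70 teeth
ring teeth: 32 + 2·19 = 70
32(ω_sun−ω_arm) = −70(ω_ring−ω_arm),  ω_sun = 0, ω_ring = 1
32(0−ω_arm) = −70(1−ω_arm)  ⇒  102·ω_arm = 70  ⇒  ω_arm = 35/51
sun–planet mesh: 32·(0−35/51) = −19·(ω_p−ω_arm)  ⇒  ω_p−ω_arm = 1120/969
exact speed ratio = 1120/969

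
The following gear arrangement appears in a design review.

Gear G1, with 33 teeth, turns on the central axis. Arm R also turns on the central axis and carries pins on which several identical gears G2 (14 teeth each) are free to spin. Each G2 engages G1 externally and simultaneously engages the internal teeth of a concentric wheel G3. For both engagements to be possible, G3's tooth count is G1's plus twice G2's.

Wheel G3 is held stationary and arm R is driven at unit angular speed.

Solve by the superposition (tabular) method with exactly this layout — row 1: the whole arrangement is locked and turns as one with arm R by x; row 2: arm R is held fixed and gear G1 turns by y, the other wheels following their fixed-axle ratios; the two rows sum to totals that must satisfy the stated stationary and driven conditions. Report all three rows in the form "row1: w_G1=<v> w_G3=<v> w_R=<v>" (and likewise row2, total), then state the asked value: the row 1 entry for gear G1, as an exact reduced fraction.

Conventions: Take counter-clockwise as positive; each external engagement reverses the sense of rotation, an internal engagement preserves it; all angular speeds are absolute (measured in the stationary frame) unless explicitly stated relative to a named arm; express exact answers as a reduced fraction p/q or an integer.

class = planetary set [G3 = 33+2·14 = 61; Willis about the carrier]
row 1: whole set turns with the arm by x
row 2 — arm fixed, fixed-axis ratios: sun y, ring −(33/61)·y, arm 0
boundary: total ω_ring = x − (33/61)·y = 0 and total ω_arm = x = 1  ⇒  y = 61/33, x = 1
row 2 ring = −(33/61)·61/33 = -1
totals (row 1 + row 2): sun 1 + 61/33 = 94/33, ring 1 + (-1) = 0, arm 1 + 0 = 1
asked cell (row1, sun) = 1

row1: w_G1=1 w_G3=1 w_R=1
row2: w_G1=61/33 w_G3=-1 w_R=0
total: w_G1=94/33 w_G3=0 w_R=1
asked value: 1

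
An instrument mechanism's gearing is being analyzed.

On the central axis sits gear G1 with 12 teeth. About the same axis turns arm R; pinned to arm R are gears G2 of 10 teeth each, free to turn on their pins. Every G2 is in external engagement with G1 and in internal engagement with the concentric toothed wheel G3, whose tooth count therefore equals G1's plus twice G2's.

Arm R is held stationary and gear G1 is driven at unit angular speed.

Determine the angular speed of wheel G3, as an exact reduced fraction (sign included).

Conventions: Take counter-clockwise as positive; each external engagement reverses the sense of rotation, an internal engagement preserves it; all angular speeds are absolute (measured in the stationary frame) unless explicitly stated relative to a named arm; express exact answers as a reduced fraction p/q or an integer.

-3/8

recognized (axles ride arm R): planetary set, 12/10/32 teeth
ring teeth: 12 + 2·10 = 32
12(ω_sun−ω_arm) = −32(ω_ring−ω_arm),  ω_arm = 0, ω_sun = 1
ω_ring = 0 − (12/32)(1−0) = -3/8
exact speed ratio = -3/8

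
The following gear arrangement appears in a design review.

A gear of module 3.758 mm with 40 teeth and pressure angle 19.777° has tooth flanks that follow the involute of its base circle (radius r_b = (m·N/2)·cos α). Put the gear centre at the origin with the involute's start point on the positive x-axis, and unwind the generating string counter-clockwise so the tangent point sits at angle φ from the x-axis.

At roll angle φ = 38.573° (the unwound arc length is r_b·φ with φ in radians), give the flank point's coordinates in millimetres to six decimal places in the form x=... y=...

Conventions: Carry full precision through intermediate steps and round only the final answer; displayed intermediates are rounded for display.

topology: single-mesh involute geometry — m = 3.758, N = 40
pitch radius r_p = m·N/2 = 3.758·40/2 = 75.160000
base radius r_b = r_p·cos α = 75.160000·cos 19.777° = 70.726813
roll angle φ = 38.573° = 0.67322585 rad
x = r_b·(cos φ + φ·sin φ) = 84.983802
y = r_b·(sin φ − φ·cos φ) = 6.872778

x=84.983802 y=6.872778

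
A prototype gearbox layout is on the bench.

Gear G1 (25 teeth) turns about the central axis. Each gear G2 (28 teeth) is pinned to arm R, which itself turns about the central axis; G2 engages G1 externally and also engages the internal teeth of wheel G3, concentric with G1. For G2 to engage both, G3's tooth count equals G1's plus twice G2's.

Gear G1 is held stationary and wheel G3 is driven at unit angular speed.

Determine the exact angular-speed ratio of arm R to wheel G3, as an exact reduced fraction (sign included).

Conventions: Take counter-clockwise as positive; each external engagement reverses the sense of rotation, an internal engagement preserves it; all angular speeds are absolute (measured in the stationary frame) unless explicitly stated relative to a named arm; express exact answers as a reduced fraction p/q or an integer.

planetary set (25T centre, 28T on arm, 81T internal) — Willis relation
ring teeth: 25 + 2·28 = 81
25(ω_sun−ω_arm) = −81(ω_ring−ω_arm),  ω_sun = 0, ω_ring = 1
25(0−ω_arm) = −81(1−ω_arm)  ⇒  106·ω_arm = 81  ⇒  ω_arm = 81/106
ω_out/ω_in = 81/106

81/106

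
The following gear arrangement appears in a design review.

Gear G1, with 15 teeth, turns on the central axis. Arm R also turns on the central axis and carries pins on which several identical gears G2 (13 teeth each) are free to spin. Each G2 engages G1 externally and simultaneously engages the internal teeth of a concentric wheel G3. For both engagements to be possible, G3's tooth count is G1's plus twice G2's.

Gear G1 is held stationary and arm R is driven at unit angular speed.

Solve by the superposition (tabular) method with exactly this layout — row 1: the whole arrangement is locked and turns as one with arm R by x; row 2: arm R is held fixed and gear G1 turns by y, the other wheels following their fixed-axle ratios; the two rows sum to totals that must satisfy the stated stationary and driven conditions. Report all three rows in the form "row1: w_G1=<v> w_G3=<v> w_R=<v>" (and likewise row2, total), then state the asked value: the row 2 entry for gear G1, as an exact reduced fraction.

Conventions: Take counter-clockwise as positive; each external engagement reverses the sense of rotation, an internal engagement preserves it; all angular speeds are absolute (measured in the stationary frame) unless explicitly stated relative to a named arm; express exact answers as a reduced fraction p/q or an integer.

class = planetary set [G3 = 15+2·13 = 41; Willis about the carrier]
row 1: whole set turns with the arm by x
row 2 — arm fixed, fixed-axis ratios: sun y, ring −(15/41)·y, arm 0
boundary: total ω_sun = x + y = 0 and total ω_arm = x = 1  ⇒  y = -1, x = 1
row 2 ring = −(15/41)·(-1) = 15/41
totals (row 1 + row 2): sun 1 + (-1) = 0, ring 1 + 15/41 = 56/41, arm 1 + 0 = 1
asked cell (row2, sun) = -1

row1: w_G1=1 w_G3=1 w_R=1
row2: w_G1=-1 w_G3=15/41 w_R=0
total: w_G1=0 w_G3=56/41 w_R=1
asked value: -1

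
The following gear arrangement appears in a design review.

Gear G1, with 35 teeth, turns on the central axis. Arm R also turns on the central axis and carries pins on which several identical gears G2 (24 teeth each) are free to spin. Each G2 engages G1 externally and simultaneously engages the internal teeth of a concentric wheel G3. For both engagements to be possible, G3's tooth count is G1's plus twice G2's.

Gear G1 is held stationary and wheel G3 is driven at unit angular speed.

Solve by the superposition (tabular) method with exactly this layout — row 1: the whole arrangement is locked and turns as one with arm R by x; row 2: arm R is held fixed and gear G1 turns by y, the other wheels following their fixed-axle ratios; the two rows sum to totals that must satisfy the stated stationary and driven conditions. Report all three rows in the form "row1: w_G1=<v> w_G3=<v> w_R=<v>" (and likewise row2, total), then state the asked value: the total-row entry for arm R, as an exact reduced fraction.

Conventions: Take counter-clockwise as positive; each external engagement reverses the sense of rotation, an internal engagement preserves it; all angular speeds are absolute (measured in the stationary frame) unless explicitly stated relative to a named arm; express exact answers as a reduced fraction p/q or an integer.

topology: planetary set — G1 35T / G2 24T / G3 83T, arm = carrier (Willis)
row 1 (train locked, turned with arm): all members turn x
row 2 (arm held, sun turns y): ω_ring = −(35/83)·y, ω_arm = 0
boundary: total ω_sun = x + y = 0 and total ω_ring = x − (35/83)·y = 1  ⇒  y = -83/118, x = 83/118
row 2 ring = −(35/83)·(-83/118) = 35/118
totals (row 1 + row 2): sun 83/118 + (-83/118) = 0, ring 83/118 + 35/118 = 1, arm 83/118 + 0 = 83/118
asked cell (total, arm) = 83/118

row1: w_G1=83/118 w_G3=83/118 w_R=83/118
row2: w_G1=-83/118 w_G3=35/118 w_R=0
total: w_G1=0 w_G3=1 w_R=83/118
asked value: 83/118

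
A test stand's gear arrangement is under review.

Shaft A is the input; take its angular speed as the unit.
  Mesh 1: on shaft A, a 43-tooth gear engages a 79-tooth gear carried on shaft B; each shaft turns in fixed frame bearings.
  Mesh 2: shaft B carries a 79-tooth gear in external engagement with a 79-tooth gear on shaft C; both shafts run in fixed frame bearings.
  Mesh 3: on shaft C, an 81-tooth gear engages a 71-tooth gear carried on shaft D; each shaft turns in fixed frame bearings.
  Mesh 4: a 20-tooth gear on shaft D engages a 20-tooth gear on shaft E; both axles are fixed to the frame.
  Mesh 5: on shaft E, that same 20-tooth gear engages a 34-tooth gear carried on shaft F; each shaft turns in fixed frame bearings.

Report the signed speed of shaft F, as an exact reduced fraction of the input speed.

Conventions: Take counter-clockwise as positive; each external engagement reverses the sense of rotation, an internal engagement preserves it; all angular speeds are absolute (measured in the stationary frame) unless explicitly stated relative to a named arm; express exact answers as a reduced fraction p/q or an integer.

5-mesh fixed-axis compound train (all bearings frame-fixed)
mesh 1 [43T→79T]: |ω|/ω_in = 1×43/79 = 43/79, sense flips to −
mesh 2 [79T→79T]: |ω|/ω_in = (43/79)×79/79 = 43/79, sense flips to +
mesh 3 [81T→71T]: |ω|/ω_in = (43/79)×81/71 = 3483/5609, sense flips to −
mesh 4 [20T→20T]: |ω|/ω_in = (3483/5609)×20/20 = 3483/5609, sense flips to +
mesh 5 [20T→34T]: |ω|/ω_in = (3483/5609)×20/34 = 34830/95353, sense flips to −
signed output speed (× input speed) = -34830/95353

-34830/95353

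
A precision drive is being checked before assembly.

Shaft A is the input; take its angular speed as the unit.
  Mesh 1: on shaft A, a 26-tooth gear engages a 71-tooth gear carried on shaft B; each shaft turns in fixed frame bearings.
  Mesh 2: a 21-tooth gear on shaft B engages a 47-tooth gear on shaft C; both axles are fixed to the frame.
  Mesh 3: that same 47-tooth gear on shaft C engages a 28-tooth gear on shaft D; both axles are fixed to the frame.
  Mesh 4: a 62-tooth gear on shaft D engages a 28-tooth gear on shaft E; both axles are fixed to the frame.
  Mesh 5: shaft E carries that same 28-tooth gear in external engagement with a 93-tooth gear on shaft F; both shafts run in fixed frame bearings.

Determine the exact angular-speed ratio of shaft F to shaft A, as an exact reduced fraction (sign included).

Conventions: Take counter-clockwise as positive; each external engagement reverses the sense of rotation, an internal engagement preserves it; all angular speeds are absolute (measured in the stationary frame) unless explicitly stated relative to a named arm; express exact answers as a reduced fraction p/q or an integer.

class = fixed-axis compound train [5 meshes; 5 ratios multiply, 5 sense flips]
mesh 1 [26T→71T]: running ratio 26/71, sense −
mesh 2 [21T→47T]: running ratio 546/3337, sense +
mesh 3 [47T→28T]: running ratio 39/142, sense −
mesh 4 [62T→28T]: running ratio 1209/1988, sense +
mesh 5 [28T→93T]: running ratio 13/71, sense −
ω_out/ω_in = -13/71

-13/71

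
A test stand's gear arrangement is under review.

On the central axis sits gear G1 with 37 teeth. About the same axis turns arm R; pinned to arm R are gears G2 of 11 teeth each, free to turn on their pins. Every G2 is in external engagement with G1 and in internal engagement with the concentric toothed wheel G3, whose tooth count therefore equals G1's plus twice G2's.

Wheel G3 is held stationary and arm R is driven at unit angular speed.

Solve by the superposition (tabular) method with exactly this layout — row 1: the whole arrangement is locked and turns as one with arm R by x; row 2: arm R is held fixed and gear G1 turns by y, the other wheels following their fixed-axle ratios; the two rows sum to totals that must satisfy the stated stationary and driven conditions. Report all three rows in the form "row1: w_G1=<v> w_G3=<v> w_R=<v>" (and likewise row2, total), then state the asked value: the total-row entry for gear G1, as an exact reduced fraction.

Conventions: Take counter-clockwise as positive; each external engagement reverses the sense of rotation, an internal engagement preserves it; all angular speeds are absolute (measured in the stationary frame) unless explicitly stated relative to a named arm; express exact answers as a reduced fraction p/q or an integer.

row1: w_G1=1 w_G3=1 w_R=1
row2: w_G1=59/37 w_G3=-1 w_R=0
total: w_G1=96/37 w_G3=0 w_R=1
asked value: 96/37

topology: planetary set — G1 37T / G2 11T / G3 59T, arm = carrier (Willis)
row 1: whole set turns with the arm by x
superposition row 2 [arm held]: sun y, ring −(37/59)·y, arm 0
boundary: total ω_ring = x − (37/59)·y = 0 and total ω_arm = x = 1  ⇒  y = 59/37, x = 1
row 2 ring = −(37/59)·59/37 = -1
totals (row 1 + row 2): sun 1 + 59/37 = 96/37, ring 1 + (-1) = 0, arm 1 + 0 = 1
asked cell (total, sun) = 96/37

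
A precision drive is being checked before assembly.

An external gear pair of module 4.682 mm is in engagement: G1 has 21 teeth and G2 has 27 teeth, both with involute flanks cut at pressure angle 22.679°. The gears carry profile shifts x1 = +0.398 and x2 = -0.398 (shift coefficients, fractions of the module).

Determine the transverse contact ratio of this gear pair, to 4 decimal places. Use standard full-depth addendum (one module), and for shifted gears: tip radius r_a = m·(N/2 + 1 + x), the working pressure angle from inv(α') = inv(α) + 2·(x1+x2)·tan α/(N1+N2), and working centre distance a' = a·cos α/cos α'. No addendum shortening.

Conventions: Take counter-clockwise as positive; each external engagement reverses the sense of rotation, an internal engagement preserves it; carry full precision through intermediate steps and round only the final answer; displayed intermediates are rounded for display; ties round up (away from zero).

1.4712

recognized (one external pair, fixed centres): single-mesh tooth geometry, m = 4.682, N1 = 21, N2 = 27
base radii: r_b1 = 45.359845, r_b2 = 58.319801
tip radii: r_a1 = 55.706436, r_a2 = 66.025564
inv(α') = inv(22.679°) + 2·(+0.398-0.398)·tan α/(21+27) = 0.02205525  ⇒  α' = 22.67900°
a' = a·cos α / cos α' = 112.3680·cos 22.679°/cos 22.67900° = 112.368000
action lengths: √(r_a1²−r_b1²) = 32.337153, √(r_a2²−r_b2²) = 30.954416
base pitch p_b = π·m·cos α = 13.571634
CR = (32.337153 + 30.954416 − 112.368000·sin 22.67900°)/13.571634 = 1.471162
contact ratio ≈ 1.4712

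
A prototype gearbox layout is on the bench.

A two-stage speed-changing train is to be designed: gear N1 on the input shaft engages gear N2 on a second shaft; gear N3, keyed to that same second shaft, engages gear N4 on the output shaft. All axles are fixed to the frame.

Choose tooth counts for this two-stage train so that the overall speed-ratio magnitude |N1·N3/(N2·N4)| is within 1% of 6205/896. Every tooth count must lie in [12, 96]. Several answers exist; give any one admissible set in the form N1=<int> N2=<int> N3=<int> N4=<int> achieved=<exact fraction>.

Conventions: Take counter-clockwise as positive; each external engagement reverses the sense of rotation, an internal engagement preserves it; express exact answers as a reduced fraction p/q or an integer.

2-stage fixed-axis compound train for ratio 6205/896
target = 6205/896 in lowest terms: an exact hit needs N1·N3 = k·6205 and N2·N4 = k·896 for one integer k, every count in [12, 96]; additionally prefer no 1:1 stage (N1 ≠ N2, N3 ≠ N4)
k = 1: N1·N3 = 6205 = 73·85, N2·N4 = 896 = 14·64
achieved = 73·85/(14·64) = 6205/896; |achieved − target| = 0 ≤ 1241/17920 ✓

N1=73 N2=14 N3=85 N4=64 achieved=6205/896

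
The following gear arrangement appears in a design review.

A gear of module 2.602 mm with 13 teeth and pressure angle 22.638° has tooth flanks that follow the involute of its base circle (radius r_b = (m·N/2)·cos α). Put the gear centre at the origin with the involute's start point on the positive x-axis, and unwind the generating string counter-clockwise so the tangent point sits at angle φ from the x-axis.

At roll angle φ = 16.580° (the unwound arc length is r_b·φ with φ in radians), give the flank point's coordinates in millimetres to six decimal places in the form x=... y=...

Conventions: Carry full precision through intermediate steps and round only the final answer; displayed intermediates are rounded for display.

x=16.249896 y=0.125033

recognized (one wheel, involute flank): single-mesh tooth geometry, m = 2.602, N = 13
pitch radius r_p = m·N/2 = 2.602·13/2 = 16.913000
base radius r_b = r_p·cos α = 16.913000·cos 22.638° = 15.609940
roll angle φ = 16.580° = 0.28937559 rad
x = r_b·(cos φ + φ·sin φ) = 16.249896
y = r_b·(sin φ − φ·cos φ) = 0.125033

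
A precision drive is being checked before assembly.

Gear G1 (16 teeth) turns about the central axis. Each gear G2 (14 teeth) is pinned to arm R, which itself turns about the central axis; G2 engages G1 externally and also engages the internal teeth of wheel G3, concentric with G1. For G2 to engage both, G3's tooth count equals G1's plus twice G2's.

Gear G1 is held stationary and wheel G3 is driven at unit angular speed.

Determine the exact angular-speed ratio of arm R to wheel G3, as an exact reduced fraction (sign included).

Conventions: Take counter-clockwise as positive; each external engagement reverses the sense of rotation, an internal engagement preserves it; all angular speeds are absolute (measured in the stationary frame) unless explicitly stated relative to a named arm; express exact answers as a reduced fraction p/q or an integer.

planetary set (16T centre, 14T on arm, 44T internal) — Willis relation
ring teeth: 16 + 2·14 = 44
16(ω_sun−ω_arm) = −44(ω_ring−ω_arm),  ω_sun = 0, ω_ring = 1
16(0−ω_arm) = −44(1−ω_arm)  ⇒  60·ω_arm = 44  ⇒  ω_arm = 11/15
ω_out/ω_in = 11/15

11/15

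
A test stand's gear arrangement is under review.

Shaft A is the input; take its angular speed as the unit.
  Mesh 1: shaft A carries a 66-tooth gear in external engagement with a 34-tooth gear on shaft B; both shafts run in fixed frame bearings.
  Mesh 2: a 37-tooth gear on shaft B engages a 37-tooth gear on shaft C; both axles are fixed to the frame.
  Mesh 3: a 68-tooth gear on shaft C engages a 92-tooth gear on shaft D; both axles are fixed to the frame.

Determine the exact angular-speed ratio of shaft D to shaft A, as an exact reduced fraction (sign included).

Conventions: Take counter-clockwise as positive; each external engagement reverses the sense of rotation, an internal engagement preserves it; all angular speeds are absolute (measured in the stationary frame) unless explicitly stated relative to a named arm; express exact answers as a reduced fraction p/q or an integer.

-33/23

class = fixed-axis compound train [3 meshes; 3 ratios multiply, 3 sense flips]
mesh 1 [66T→34T]: running ratio 33/17, sense −
mesh 2 [37T→37T]: running ratio 33/17, sense +
mesh 3 [68T→92T]: running ratio 33/23, sense −
ω_out/ω_in = -33/23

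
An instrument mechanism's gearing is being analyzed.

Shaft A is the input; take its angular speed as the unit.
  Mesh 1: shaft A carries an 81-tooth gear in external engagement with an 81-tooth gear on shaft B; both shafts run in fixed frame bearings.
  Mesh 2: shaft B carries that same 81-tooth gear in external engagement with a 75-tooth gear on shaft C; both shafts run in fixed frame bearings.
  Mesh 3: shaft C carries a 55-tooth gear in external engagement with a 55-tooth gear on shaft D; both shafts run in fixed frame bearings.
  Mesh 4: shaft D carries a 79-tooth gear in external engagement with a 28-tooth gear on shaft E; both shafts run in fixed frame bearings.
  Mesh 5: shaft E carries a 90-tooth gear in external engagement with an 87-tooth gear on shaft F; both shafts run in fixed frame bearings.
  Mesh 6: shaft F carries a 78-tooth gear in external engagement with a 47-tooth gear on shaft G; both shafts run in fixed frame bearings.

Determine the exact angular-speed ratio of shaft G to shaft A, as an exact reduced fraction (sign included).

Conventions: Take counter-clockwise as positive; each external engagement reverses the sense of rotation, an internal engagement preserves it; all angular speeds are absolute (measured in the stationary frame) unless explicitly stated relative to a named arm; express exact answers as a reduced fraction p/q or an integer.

class = fixed-axis compound train [6 meshes; 6 ratios multiply, 6 sense flips]
mesh 1 [81T→81T]: running ratio 1, sense −
mesh 2 [81T→75T]: running ratio 27/25, sense +
mesh 3 [55T→55T]: running ratio 27/25, sense −
mesh 4 [79T→28T]: running ratio 2133/700, sense +
mesh 5 [90T→87T]: running ratio 6399/2030, sense −
mesh 6 [78T→47T]: running ratio 249561/47705, sense +
ω_out/ω_in = 249561/47705

249561/47705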